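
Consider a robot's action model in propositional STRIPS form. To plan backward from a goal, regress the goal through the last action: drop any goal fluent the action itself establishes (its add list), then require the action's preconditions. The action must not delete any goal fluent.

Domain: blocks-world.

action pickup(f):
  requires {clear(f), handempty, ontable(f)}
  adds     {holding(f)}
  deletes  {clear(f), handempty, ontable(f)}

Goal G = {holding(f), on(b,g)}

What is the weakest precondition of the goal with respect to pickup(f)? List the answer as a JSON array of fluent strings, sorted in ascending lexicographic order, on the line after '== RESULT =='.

Compute (G \ add) ∪ pre:
  G ∩ del = {}  (empty — regression defined)
  G \ add = {holding(f), on(b,g)} \ {holding(f)} = {on(b,g)}
  ∪ pre   = {on(b,g)} ∪ {clear(f), handempty, ontable(f)}
          = {clear(f), handempty, on(b,g), ontable(f)}

== RESULT ==
["clear(f)", "handempty", "on(b,g)", "ontable(f)"]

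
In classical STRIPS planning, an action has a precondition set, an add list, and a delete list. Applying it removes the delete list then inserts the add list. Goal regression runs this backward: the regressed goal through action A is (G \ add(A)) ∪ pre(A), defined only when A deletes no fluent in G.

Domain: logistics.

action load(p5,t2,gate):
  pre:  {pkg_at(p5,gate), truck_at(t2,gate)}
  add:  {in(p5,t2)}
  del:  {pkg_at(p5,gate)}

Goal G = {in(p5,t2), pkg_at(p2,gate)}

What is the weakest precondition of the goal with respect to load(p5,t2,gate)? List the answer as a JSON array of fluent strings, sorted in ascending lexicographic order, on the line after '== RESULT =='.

Regress:
  G ∩ del = {}  (empty — regression defined)
  G \ add = {in(p5,t2), pkg_at(p2,gate)} \ {in(p5,t2)} = {pkg_at(p2,gate)}
  ∪ pre   = {pkg_at(p2,gate)} ∪ {pkg_at(p5,gate), truck_at(t2,gate)}
          = {pkg_at(p2,gate), pkg_at(p5,gate), truck_at(t2,gate)}

== RESULT ==
["pkg_at(p2,gate)", "pkg_at(p5,gate)", "truck_at(t2,gate)"]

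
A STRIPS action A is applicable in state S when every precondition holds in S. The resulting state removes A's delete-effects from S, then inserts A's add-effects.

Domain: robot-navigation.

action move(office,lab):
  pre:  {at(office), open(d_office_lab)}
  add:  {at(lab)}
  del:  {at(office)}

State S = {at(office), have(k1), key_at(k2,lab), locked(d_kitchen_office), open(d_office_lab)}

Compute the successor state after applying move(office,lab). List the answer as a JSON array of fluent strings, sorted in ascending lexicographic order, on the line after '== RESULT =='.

Compute (S \ del) ∪ add:
  pre ⊆ S: {at(office), open(d_office_lab)} ⊆ S  — applicable
  S \ del = {have(k1), key_at(k2,lab), locked(d_kitchen_office), open(d_office_lab)}
  ∪ add   = {at(lab), have(k1), key_at(k2,lab), locked(d_kitchen_office), open(d_office_lab)}

== RESULT ==
["at(lab)", "have(k1)", "key_at(k2,lab)", "locked(d_kitchen_office)", "open(d_office_lab)"]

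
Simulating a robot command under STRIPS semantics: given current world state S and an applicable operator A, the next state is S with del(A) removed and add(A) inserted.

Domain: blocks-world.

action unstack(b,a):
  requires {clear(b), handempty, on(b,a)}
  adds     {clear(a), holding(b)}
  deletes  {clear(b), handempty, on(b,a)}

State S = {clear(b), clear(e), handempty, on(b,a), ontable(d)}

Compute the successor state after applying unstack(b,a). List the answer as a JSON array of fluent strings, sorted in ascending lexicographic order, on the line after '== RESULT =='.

Progress:
  pre ⊆ S: {clear(b), handempty, on(b,a)} ⊆ S  — applicable
  S \ del = {clear(e), ontable(d)}
  ∪ add   = {clear(a), clear(e), holding(b), ontable(d)}

== RESULT ==
["clear(a)", "clear(e)", "holding(b)", "ontable(d)"]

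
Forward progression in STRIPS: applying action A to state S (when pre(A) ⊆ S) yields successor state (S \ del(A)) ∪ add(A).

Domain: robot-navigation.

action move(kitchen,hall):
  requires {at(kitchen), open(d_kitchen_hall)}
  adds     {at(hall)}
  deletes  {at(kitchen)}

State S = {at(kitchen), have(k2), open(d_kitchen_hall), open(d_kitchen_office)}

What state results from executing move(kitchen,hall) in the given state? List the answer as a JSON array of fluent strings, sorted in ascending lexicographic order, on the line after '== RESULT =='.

Progress:
  pre ⊆ S: {at(kitchen), open(d_kitchen_hall)} ⊆ S  — applicable
  S \ del = {have(k2), open(d_kitchen_hall), open(d_kitchen_office)}
  ∪ add   = {at(hall), have(k2), open(d_kitchen_hall), open(d_kitchen_office)}

== RESULT ==
["at(hall)", "have(k2)", "open(d_kitchen_hall)", "open(d_kitchen_office)"]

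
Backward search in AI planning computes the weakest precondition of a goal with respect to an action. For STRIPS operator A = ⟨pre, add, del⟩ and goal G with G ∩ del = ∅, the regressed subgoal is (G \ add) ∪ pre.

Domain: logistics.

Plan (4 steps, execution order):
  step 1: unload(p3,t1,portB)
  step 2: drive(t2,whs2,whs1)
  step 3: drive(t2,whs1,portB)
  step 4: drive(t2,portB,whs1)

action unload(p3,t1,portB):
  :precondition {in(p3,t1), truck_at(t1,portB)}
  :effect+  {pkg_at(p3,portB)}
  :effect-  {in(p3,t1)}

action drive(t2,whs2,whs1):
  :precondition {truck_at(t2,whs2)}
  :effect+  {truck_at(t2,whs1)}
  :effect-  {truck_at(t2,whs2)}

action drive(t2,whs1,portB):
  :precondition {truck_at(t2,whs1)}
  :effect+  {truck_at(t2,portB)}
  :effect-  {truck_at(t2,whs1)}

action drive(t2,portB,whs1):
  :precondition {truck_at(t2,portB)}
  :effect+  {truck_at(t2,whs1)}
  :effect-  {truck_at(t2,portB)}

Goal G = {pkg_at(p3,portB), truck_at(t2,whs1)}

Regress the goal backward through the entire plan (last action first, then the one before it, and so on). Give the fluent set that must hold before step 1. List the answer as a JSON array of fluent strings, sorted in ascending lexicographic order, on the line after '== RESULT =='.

Regress step by step:
  through step 4 (drive(t2,portB,whs1)): drop {truck_at(t2,whs1)}, keep {pkg_at(p3,portB)}, require {truck_at(t2,portB)}
    → {pkg_at(p3,portB), truck_at(t2,portB)}
  through step 3 (drive(t2,whs1,portB)): drop {truck_at(t2,portB)}, keep {pkg_at(p3,portB)}, require {truck_at(t2,whs1)}
    → {pkg_at(p3,portB), truck_at(t2,whs1)}
  through step 2 (drive(t2,whs2,whs1)): drop {truck_at(t2,whs1)}, keep {pkg_at(p3,portB)}, require {truck_at(t2,whs2)}
    → {pkg_at(p3,portB), truck_at(t2,whs2)}
  through step 1 (unload(p3,t1,portB)): drop {pkg_at(p3,portB)}, keep {truck_at(t2,whs2)}, require {in(p3,t1), truck_at(t1,portB)}
    → {in(p3,t1), truck_at(t1,portB), truck_at(t2,whs2)}

== RESULT ==
["in(p3,t1)", "truck_at(t1,portB)", "truck_at(t2,whs2)"]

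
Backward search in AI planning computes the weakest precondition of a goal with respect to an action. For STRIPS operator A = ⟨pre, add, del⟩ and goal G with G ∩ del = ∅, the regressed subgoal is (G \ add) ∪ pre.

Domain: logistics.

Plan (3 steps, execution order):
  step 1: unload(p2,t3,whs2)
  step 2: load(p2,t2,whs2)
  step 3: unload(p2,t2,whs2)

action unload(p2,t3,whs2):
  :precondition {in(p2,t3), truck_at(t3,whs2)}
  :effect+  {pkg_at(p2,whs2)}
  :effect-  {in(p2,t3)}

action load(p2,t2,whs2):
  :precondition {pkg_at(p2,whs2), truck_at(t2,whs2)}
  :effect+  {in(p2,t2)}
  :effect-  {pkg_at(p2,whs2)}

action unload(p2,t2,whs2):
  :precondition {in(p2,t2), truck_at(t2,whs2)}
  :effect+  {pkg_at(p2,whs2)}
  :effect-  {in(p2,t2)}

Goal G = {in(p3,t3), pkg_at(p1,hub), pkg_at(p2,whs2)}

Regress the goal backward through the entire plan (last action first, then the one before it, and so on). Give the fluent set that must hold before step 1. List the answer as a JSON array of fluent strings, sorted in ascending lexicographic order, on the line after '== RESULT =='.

Regress step by step:
  through step 3 (unload(p2,t2,whs2)): drop {pkg_at(p2,whs2)}, keep {in(p3,t3), pkg_at(p1,hub)}, require {in(p2,t2), truck_at(t2,whs2)}
    → {in(p2,t2), in(p3,t3), pkg_at(p1,hub), truck_at(t2,whs2)}
  through step 2 (load(p2,t2,whs2)): drop {in(p2,t2)}, keep {in(p3,t3), pkg_at(p1,hub), truck_at(t2,whs2)}, require {pkg_at(p2,whs2), truck_at(t2,whs2)}
    → {in(p3,t3), pkg_at(p1,hub), pkg_at(p2,whs2), truck_at(t2,whs2)}
  through step 1 (unload(p2,t3,whs2)): drop {pkg_at(p2,whs2)}, keep {in(p3,t3), pkg_at(p1,hub), truck_at(t2,whs2)}, require {in(p2,t3), truck_at(t3,whs2)}
    → {in(p2,t3), in(p3,t3), pkg_at(p1,hub), truck_at(t2,whs2), truck_at(t3,whs2)}

== RESULT ==
["in(p2,t3)", "in(p3,t3)", "pkg_at(p1,hub)", "truck_at(t2,whs2)", "truck_at(t3,whs2)"]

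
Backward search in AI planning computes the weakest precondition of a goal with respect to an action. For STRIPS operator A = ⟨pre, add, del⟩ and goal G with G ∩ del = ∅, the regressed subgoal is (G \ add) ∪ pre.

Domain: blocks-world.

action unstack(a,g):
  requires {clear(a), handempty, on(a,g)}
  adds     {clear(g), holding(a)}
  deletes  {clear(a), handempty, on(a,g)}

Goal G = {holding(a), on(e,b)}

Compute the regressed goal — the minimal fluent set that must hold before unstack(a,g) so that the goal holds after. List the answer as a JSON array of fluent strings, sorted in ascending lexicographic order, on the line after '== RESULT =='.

Regress:
  G ∩ del = {}  (empty — regression defined)
  G \ add = {holding(a), on(e,b)} \ {clear(g), holding(a)} = {on(e,b)}
  ∪ pre   = {on(e,b)} ∪ {clear(a), handempty, on(a,g)}
          = {clear(a), handempty, on(a,g), on(e,b)}

== RESULT ==
["clear(a)", "handempty", "on(a,g)", "on(e,b)"]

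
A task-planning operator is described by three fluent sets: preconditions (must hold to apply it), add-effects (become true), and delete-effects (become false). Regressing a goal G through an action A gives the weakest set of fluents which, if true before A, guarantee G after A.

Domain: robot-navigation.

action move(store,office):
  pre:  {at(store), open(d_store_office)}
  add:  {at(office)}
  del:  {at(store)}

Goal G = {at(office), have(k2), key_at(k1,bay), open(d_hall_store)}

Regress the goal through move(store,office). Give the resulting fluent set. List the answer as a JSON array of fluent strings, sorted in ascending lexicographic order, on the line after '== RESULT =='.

Regress:
  G ∩ del = {}  (empty — regression defined)
  G \ add = {at(office), have(k2), key_at(k1,bay), open(d_hall_store)} \ {at(office)} = {have(k2), key_at(k1,bay), open(d_hall_store)}
  ∪ pre   = {have(k2), key_at(k1,bay), open(d_hall_store)} ∪ {at(store), open(d_store_office)}
          = {at(store), have(k2), key_at(k1,bay), open(d_hall_store), open(d_store_office)}

== RESULT ==
["at(store)", "have(k2)", "key_at(k1,bay)", "open(d_hall_store)", "open(d_store_office)"]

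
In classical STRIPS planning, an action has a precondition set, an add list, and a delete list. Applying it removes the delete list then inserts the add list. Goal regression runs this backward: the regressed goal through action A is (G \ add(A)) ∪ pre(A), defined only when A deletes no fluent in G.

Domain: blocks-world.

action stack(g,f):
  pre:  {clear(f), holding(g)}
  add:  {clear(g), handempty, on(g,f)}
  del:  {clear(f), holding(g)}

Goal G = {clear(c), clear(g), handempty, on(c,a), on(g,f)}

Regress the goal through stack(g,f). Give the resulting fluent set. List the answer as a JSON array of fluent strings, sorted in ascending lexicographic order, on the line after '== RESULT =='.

Compute (G \ add) ∪ pre:
  G ∩ del = {}  (empty — regression defined)
  G \ add = {clear(c), clear(g), handempty, on(c,a), on(g,f)} \ {clear(g), handempty, on(g,f)} = {clear(c), on(c,a)}
  ∪ pre   = {clear(c), on(c,a)} ∪ {clear(f), holding(g)}
          = {clear(c), clear(f), holding(g), on(c,a)}

== RESULT ==
["clear(c)", "clear(f)", "holding(g)", "on(c,a)"]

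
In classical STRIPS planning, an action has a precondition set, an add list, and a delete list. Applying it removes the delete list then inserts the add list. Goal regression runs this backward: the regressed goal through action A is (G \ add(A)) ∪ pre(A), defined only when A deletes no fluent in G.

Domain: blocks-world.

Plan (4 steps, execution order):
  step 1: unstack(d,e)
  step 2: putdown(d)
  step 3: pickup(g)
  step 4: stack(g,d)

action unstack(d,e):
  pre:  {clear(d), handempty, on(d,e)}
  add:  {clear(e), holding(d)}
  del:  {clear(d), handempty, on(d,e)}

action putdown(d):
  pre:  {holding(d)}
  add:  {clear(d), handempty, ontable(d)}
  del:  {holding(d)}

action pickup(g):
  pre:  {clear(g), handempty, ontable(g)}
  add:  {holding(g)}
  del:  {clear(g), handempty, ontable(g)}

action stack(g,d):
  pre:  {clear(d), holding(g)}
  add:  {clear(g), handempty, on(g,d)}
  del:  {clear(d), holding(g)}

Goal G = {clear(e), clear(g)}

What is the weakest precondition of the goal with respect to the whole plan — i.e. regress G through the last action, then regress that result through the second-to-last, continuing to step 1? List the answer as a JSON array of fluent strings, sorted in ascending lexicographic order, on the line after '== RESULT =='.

Regress step by step:
  through step 4 (stack(g,d)): drop {clear(g)}, keep {clear(e)}, require {clear(d), holding(g)}
    → {clear(d), clear(e), holding(g)}
  through step 3 (pickup(g)): drop {holding(g)}, keep {clear(d), clear(e)}, require {clear(g), handempty, ontable(g)}
    → {clear(d), clear(e), clear(g), handempty, ontable(g)}
  through step 2 (putdown(d)): drop {clear(d), handempty}, keep {clear(e), clear(g), ontable(g)}, require {holding(d)}
    → {clear(e), clear(g), holding(d), ontable(g)}
  through step 1 (unstack(d,e)): drop {clear(e), holding(d)}, keep {clear(g), ontable(g)}, require {clear(d), handempty, on(d,e)}
    → {clear(d), clear(g), handempty, on(d,e), ontable(g)}

== RESULT ==
["clear(d)", "clear(g)", "handempty", "on(d,e)", "ontable(g)"]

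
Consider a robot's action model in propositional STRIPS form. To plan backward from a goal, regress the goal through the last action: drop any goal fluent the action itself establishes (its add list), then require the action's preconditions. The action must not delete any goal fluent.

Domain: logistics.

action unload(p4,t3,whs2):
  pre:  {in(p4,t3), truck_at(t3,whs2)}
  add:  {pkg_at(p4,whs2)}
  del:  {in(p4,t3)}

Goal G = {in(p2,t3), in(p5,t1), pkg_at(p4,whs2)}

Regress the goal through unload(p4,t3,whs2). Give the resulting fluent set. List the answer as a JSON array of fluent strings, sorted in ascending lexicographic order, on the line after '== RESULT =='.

Compute (G \ add) ∪ pre:
  G ∩ del = {}  (empty — regression defined)
  G \ add = {in(p2,t3), in(p5,t1), pkg_at(p4,whs2)} \ {pkg_at(p4,whs2)} = {in(p2,t3), in(p5,t1)}
  ∪ pre   = {in(p2,t3), in(p5,t1)} ∪ {in(p4,t3), truck_at(t3,whs2)}
          = {in(p2,t3), in(p4,t3), in(p5,t1), truck_at(t3,whs2)}

== RESULT ==
["in(p2,t3)", "in(p4,t3)", "in(p5,t1)", "truck_at(t3,whs2)"]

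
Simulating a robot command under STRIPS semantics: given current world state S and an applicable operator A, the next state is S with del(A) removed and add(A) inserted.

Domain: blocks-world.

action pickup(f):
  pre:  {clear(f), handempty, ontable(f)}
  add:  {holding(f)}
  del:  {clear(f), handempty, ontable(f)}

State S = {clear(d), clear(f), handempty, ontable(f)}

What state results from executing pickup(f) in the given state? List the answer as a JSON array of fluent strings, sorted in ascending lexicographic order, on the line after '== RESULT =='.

Compute (S \ del) ∪ add:
  pre ⊆ S: {clear(f), handempty, ontable(f)} ⊆ S  — applicable
  S \ del = {clear(d)}
  ∪ add   = {clear(d), holding(f)}

== RESULT ==
["clear(d)", "holding(f)"]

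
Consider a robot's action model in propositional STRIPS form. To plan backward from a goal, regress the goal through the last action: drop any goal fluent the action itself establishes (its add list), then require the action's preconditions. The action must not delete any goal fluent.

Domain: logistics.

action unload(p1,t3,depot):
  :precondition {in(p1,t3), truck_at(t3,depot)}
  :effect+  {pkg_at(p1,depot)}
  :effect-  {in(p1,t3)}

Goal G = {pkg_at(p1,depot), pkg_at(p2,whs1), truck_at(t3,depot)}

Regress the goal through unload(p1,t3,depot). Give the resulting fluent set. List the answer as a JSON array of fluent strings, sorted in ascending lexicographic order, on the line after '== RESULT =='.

Compute (G \ add) ∪ pre:
  G ∩ del = {}  (empty — regression defined)
  G \ add = {pkg_at(p1,depot), pkg_at(p2,whs1), truck_at(t3,depot)} \ {pkg_at(p1,depot)} = {pkg_at(p2,whs1), truck_at(t3,depot)}
  ∪ pre   = {pkg_at(p2,whs1), truck_at(t3,depot)} ∪ {in(p1,t3), truck_at(t3,depot)}
          = {in(p1,t3), pkg_at(p2,whs1), truck_at(t3,depot)}

== RESULT ==
["in(p1,t3)", "pkg_at(p2,whs1)", "truck_at(t3,depot)"]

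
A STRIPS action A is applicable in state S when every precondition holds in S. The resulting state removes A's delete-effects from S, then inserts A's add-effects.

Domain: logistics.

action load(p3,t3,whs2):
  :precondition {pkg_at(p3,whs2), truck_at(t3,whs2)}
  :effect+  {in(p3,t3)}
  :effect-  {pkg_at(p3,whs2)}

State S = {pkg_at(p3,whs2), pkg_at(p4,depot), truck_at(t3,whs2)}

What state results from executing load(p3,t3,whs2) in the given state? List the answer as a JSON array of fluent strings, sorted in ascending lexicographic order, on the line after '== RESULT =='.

Compute (S \ del) ∪ add:
  pre ⊆ S: {pkg_at(p3,whs2), truck_at(t3,whs2)} ⊆ S  — applicable
  S \ del = {pkg_at(p4,depot), truck_at(t3,whs2)}
  ∪ add   = {in(p3,t3), pkg_at(p4,depot), truck_at(t3,whs2)}

== RESULT ==
["in(p3,t3)", "pkg_at(p4,depot)", "truck_at(t3,whs2)"]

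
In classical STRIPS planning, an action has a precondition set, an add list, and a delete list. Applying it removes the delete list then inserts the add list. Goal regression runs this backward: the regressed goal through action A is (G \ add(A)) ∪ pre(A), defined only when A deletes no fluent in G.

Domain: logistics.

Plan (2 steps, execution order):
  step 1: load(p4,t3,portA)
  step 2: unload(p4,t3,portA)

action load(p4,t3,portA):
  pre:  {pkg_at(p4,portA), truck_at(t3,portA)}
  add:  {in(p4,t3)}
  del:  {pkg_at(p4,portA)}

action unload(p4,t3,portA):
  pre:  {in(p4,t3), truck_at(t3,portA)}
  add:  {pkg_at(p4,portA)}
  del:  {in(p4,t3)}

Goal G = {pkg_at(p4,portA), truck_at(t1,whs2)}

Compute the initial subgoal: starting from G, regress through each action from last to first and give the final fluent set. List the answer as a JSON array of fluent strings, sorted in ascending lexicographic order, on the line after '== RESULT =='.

Work backward from the goal:
  through step 2 (unload(p4,t3,portA)): drop {pkg_at(p4,portA)}, keep {truck_at(t1,whs2)}, require {in(p4,t3), truck_at(t3,portA)}
    → {in(p4,t3), truck_at(t1,whs2), truck_at(t3,portA)}
  through step 1 (load(p4,t3,portA)): drop {in(p4,t3)}, keep {truck_at(t1,whs2), truck_at(t3,portA)}, require {pkg_at(p4,portA), truck_at(t3,portA)}
    → {pkg_at(p4,portA), truck_at(t1,whs2), truck_at(t3,portA)}

== RESULT ==
["pkg_at(p4,portA)", "truck_at(t1,whs2)", "truck_at(t3,portA)"]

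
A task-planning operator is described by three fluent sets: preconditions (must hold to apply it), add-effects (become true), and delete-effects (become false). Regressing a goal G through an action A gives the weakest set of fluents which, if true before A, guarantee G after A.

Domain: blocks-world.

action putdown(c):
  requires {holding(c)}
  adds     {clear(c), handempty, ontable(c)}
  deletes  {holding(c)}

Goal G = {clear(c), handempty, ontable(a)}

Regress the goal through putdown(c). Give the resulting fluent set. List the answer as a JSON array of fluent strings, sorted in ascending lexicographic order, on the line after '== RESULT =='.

Regress:
  G ∩ del = {}  (empty — regression defined)
  G \ add = {clear(c), handempty, ontable(a)} \ {clear(c), handempty, ontable(c)} = {ontable(a)}
  ∪ pre   = {ontable(a)} ∪ {holding(c)}
          = {holding(c), ontable(a)}

== RESULT ==
["holding(c)", "ontable(a)"]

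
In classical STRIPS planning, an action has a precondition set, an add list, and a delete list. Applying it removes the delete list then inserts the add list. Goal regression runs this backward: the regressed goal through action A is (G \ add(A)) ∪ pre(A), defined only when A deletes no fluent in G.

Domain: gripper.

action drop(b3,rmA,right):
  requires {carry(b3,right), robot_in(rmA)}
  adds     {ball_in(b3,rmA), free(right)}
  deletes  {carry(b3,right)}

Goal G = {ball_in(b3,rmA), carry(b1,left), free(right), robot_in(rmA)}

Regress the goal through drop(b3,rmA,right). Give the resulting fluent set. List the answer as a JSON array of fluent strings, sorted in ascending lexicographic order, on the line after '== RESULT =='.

Compute (G \ add) ∪ pre:
  G ∩ del = {}  (empty — regression defined)
  G \ add = {ball_in(b3,rmA), carry(b1,left), free(right), robot_in(rmA)} \ {ball_in(b3,rmA), free(right)} = {carry(b1,left), robot_in(rmA)}
  ∪ pre   = {carry(b1,left), robot_in(rmA)} ∪ {carry(b3,right), robot_in(rmA)}
          = {carry(b1,left), carry(b3,right), robot_in(rmA)}

== RESULT ==
["carry(b1,left)", "carry(b3,right)", "robot_in(rmA)"]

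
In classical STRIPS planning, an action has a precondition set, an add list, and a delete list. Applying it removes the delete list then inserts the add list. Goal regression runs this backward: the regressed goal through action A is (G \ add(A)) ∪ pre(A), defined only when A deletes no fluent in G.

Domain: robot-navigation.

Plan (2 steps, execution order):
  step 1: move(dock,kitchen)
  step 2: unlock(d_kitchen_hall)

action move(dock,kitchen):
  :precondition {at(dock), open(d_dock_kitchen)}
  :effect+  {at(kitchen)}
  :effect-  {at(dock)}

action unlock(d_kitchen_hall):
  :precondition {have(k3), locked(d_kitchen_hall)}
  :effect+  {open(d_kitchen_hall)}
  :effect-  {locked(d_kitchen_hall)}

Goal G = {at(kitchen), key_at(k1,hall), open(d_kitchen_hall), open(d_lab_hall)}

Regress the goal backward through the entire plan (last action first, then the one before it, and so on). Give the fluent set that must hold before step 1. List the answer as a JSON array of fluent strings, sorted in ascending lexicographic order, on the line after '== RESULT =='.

Work backward from the goal:
  through step 2 (unlock(d_kitchen_hall)): drop {open(d_kitchen_hall)}, keep {at(kitchen), key_at(k1,hall), open(d_lab_hall)}, require {have(k3), locked(d_kitchen_hall)}
    → {at(kitchen), have(k3), key_at(k1,hall), locked(d_kitchen_hall), open(d_lab_hall)}
  through step 1 (move(dock,kitchen)): drop {at(kitchen)}, keep {have(k3), key_at(k1,hall), locked(d_kitchen_hall), open(d_lab_hall)}, require {at(dock), open(d_dock_kitchen)}
    → {at(dock), have(k3), key_at(k1,hall), locked(d_kitchen_hall), open(d_dock_kitchen), open(d_lab_hall)}

== RESULT ==
["at(dock)", "have(k3)", "key_at(k1,hall)", "locked(d_kitchen_hall)", "open(d_dock_kitchen)", "open(d_lab_hall)"]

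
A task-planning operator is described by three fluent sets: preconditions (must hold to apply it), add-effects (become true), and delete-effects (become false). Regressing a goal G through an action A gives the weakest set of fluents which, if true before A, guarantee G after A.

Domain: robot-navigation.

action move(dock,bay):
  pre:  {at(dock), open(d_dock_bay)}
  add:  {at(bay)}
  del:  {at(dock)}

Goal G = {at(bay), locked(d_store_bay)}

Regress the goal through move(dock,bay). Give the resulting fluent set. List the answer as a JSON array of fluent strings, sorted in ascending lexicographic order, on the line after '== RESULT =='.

Compute (G \ add) ∪ pre:
  G ∩ del = {}  (empty — regression defined)
  G \ add = {at(bay), locked(d_store_bay)} \ {at(bay)} = {locked(d_store_bay)}
  ∪ pre   = {locked(d_store_bay)} ∪ {at(dock), open(d_dock_bay)}
          = {at(dock), locked(d_store_bay), open(d_dock_bay)}

== RESULT ==
["at(dock)", "locked(d_store_bay)", "open(d_dock_bay)"]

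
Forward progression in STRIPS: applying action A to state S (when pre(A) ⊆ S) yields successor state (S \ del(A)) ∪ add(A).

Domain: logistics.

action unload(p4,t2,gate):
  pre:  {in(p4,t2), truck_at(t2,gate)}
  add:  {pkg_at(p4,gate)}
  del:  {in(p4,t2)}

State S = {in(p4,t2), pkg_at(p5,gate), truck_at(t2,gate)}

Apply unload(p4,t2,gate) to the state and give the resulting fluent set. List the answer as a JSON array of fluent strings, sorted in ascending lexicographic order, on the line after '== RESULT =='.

Compute (S \ del) ∪ add:
  pre ⊆ S: {in(p4,t2), truck_at(t2,gate)} ⊆ S  — applicable
  S \ del = {pkg_at(p5,gate), truck_at(t2,gate)}
  ∪ add   = {pkg_at(p4,gate), pkg_at(p5,gate), truck_at(t2,gate)}

== RESULT ==
["pkg_at(p4,gate)", "pkg_at(p5,gate)", "truck_at(t2,gate)"]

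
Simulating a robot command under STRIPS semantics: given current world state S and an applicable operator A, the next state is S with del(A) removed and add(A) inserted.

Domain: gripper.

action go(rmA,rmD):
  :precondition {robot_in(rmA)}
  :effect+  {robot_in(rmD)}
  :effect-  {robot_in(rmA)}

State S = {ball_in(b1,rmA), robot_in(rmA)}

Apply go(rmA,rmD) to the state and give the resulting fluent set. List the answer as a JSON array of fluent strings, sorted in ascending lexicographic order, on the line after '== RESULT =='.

Progress:
  pre ⊆ S: {robot_in(rmA)} ⊆ S  — applicable
  S \ del = {ball_in(b1,rmA)}
  ∪ add   = {ball_in(b1,rmA), robot_in(rmD)}

== RESULT ==
["ball_in(b1,rmA)", "robot_in(rmD)"]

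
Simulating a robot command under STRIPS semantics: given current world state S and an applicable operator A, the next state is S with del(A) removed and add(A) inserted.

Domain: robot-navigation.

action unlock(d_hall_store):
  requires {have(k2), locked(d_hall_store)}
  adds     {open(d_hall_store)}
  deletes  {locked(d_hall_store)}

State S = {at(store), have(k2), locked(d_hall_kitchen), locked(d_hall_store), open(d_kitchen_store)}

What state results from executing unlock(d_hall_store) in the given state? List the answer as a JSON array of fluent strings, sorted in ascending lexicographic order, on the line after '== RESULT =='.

Compute (S \ del) ∪ add:
  pre ⊆ S: {have(k2), locked(d_hall_store)} ⊆ S  — applicable
  S \ del = {at(store), have(k2), locked(d_hall_kitchen), open(d_kitchen_store)}
  ∪ add   = {at(store), have(k2), locked(d_hall_kitchen), open(d_hall_store), open(d_kitchen_store)}

== RESULT ==
["at(store)", "have(k2)", "locked(d_hall_kitchen)", "open(d_hall_store)", "open(d_kitchen_store)"]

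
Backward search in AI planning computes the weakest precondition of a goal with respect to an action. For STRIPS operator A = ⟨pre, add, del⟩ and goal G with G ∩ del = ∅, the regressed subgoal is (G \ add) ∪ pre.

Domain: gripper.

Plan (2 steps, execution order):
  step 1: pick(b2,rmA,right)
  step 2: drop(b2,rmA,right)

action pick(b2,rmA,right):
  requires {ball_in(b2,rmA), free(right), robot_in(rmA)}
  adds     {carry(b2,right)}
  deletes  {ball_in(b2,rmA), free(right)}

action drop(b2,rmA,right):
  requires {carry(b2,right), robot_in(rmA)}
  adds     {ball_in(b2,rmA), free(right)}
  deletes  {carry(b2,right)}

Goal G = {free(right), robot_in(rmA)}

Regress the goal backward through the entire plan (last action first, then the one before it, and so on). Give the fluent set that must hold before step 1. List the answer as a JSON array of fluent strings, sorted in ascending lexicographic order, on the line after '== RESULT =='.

Regress step by step:
  through step 2 (drop(b2,rmA,right)): drop {free(right)}, keep {robot_in(rmA)}, require {carry(b2,right), robot_in(rmA)}
    → {carry(b2,right), robot_in(rmA)}
  through step 1 (pick(b2,rmA,right)): drop {carry(b2,right)}, keep {robot_in(rmA)}, require {ball_in(b2,rmA), free(right), robot_in(rmA)}
    → {ball_in(b2,rmA), free(right), robot_in(rmA)}

== RESULT ==
["ball_in(b2,rmA)", "free(right)", "robot_in(rmA)"]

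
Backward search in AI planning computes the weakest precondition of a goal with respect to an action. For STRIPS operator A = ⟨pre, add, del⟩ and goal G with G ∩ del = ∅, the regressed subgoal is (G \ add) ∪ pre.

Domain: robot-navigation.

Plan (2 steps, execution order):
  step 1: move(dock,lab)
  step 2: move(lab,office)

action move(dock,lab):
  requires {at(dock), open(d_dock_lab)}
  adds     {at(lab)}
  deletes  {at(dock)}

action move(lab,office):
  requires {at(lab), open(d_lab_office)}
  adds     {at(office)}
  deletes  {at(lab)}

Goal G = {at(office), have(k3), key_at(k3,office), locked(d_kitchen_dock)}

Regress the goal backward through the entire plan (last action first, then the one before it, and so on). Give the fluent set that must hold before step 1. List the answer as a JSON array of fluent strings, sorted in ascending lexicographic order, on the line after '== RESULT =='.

Regress step by step:
  through step 2 (move(lab,office)): drop {at(office)}, keep {have(k3), key_at(k3,office), locked(d_kitchen_dock)}, require {at(lab), open(d_lab_office)}
    → {at(lab), have(k3), key_at(k3,office), locked(d_kitchen_dock), open(d_lab_office)}
  through step 1 (move(dock,lab)): drop {at(lab)}, keep {have(k3), key_at(k3,office), locked(d_kitchen_dock), open(d_lab_office)}, require {at(dock), open(d_dock_lab)}
    → {at(dock), have(k3), key_at(k3,office), locked(d_kitchen_dock), open(d_dock_lab), open(d_lab_office)}

== RESULT ==
["at(dock)", "have(k3)", "key_at(k3,office)", "locked(d_kitchen_dock)", "open(d_dock_lab)", "open(d_lab_office)"]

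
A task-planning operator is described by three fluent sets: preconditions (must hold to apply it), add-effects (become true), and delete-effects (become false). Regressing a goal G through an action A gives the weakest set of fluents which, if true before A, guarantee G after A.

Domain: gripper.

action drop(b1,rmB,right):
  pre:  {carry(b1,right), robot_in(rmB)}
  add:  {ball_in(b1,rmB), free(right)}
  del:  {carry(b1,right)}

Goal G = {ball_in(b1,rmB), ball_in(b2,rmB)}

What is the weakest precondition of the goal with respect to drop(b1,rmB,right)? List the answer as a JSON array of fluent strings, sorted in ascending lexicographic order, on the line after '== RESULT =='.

Regress:
  G ∩ del = {}  (empty — regression defined)
  G \ add = {ball_in(b1,rmB), ball_in(b2,rmB)} \ {ball_in(b1,rmB), free(right)} = {ball_in(b2,rmB)}
  ∪ pre   = {ball_in(b2,rmB)} ∪ {carry(b1,right), robot_in(rmB)}
          = {ball_in(b2,rmB), carry(b1,right), robot_in(rmB)}

== RESULT ==
["ball_in(b2,rmB)", "carry(b1,right)", "robot_in(rmB)"]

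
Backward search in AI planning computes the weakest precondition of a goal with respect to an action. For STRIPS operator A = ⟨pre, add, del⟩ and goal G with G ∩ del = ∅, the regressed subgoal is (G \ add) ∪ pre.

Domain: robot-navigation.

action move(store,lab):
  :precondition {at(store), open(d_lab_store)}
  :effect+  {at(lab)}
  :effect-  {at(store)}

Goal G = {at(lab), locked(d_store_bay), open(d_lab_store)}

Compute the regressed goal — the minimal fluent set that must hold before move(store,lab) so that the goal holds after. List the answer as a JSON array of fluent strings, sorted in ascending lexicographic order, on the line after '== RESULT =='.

Regress:
  G ∩ del = {}  (empty — regression defined)
  G \ add = {at(lab), locked(d_store_bay), open(d_lab_store)} \ {at(lab)} = {locked(d_store_bay), open(d_lab_store)}
  ∪ pre   = {locked(d_store_bay), open(d_lab_store)} ∪ {at(store), open(d_lab_store)}
          = {at(store), locked(d_store_bay), open(d_lab_store)}

== RESULT ==
["at(store)", "locked(d_store_bay)", "open(d_lab_store)"]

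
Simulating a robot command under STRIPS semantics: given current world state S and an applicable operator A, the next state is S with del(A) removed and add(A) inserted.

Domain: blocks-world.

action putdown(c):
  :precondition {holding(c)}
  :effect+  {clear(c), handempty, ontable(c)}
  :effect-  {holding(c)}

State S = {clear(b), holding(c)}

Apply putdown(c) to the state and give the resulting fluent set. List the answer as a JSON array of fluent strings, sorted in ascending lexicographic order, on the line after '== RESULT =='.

Progress:
  pre ⊆ S: {holding(c)} ⊆ S  — applicable
  S \ del = {clear(b)}
  ∪ add   = {clear(b), clear(c), handempty, ontable(c)}

== RESULT ==
["clear(b)", "clear(c)", "handempty", "ontable(c)"]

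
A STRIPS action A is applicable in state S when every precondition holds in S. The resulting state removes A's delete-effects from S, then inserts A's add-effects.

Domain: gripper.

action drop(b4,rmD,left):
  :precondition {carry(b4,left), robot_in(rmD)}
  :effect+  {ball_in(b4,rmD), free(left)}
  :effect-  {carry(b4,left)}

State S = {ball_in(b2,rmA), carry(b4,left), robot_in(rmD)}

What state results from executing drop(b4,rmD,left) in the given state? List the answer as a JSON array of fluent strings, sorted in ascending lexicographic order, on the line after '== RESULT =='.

Progress:
  pre ⊆ S: {carry(b4,left), robot_in(rmD)} ⊆ S  — applicable
  S \ del = {ball_in(b2,rmA), robot_in(rmD)}
  ∪ add   = {ball_in(b2,rmA), ball_in(b4,rmD), free(left), robot_in(rmD)}

== RESULT ==
["ball_in(b2,rmA)", "ball_in(b4,rmD)", "free(left)", "robot_in(rmD)"]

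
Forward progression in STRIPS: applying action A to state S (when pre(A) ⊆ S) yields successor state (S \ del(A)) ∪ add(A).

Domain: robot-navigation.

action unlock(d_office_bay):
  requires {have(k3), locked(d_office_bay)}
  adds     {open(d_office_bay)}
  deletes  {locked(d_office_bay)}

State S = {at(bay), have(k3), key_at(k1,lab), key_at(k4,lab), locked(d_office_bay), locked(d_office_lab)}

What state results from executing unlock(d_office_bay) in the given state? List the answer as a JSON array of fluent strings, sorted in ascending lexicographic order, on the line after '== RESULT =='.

Compute (S \ del) ∪ add:
  pre ⊆ S: {have(k3), locked(d_office_bay)} ⊆ S  — applicable
  S \ del = {at(bay), have(k3), key_at(k1,lab), key_at(k4,lab), locked(d_office_lab)}
  ∪ add   = {at(bay), have(k3), key_at(k1,lab), key_at(k4,lab), locked(d_office_lab), open(d_office_bay)}

== RESULT ==
["at(bay)", "have(k3)", "key_at(k1,lab)", "key_at(k4,lab)", "locked(d_office_lab)", "open(d_office_bay)"]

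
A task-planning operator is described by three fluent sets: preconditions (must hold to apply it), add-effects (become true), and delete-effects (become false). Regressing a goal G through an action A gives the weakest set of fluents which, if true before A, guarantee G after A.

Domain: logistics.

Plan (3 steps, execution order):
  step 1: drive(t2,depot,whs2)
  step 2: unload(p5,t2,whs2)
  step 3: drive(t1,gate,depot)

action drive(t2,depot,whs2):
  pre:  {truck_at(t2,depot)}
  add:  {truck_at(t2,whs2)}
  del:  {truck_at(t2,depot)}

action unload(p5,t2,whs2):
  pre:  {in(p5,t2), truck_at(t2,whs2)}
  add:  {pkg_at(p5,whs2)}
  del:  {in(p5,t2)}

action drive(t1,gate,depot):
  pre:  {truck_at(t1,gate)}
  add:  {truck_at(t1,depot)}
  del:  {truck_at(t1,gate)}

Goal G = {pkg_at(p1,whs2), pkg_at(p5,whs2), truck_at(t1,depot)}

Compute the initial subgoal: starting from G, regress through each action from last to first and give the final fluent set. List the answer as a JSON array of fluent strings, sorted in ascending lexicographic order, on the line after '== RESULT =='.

Work backward from the goal:
  through step 3 (drive(t1,gate,depot)): drop {truck_at(t1,depot)}, keep {pkg_at(p1,whs2), pkg_at(p5,whs2)}, require {truck_at(t1,gate)}
    → {pkg_at(p1,whs2), pkg_at(p5,whs2), truck_at(t1,gate)}
  through step 2 (unload(p5,t2,whs2)): drop {pkg_at(p5,whs2)}, keep {pkg_at(p1,whs2), truck_at(t1,gate)}, require {in(p5,t2), truck_at(t2,whs2)}
    → {in(p5,t2), pkg_at(p1,whs2), truck_at(t1,gate), truck_at(t2,whs2)}
  through step 1 (drive(t2,depot,whs2)): drop {truck_at(t2,whs2)}, keep {in(p5,t2), pkg_at(p1,whs2), truck_at(t1,gate)}, require {truck_at(t2,depot)}
    → {in(p5,t2), pkg_at(p1,whs2), truck_at(t1,gate), truck_at(t2,depot)}

== RESULT ==
["in(p5,t2)", "pkg_at(p1,whs2)", "truck_at(t1,gate)", "truck_at(t2,depot)"]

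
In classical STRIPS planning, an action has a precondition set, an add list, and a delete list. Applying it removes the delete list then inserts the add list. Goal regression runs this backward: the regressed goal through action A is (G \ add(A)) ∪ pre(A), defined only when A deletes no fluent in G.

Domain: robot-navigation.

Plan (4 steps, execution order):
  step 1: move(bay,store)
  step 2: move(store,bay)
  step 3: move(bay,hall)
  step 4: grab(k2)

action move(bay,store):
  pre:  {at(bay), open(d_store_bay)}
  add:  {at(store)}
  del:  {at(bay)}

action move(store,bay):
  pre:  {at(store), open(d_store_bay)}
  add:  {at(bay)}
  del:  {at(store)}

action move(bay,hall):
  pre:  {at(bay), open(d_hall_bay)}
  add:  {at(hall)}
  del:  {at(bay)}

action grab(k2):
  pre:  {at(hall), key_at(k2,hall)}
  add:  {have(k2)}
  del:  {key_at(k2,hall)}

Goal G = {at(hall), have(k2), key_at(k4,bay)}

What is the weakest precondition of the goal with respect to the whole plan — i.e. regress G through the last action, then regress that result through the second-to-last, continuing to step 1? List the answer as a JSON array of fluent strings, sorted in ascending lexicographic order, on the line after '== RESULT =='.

Regress step by step:
  through step 4 (grab(k2)): drop {have(k2)}, keep {at(hall), key_at(k4,bay)}, require {at(hall), key_at(k2,hall)}
    → {at(hall), key_at(k2,hall), key_at(k4,bay)}
  through step 3 (move(bay,hall)): drop {at(hall)}, keep {key_at(k2,hall), key_at(k4,bay)}, require {at(bay), open(d_hall_bay)}
    → {at(bay), key_at(k2,hall), key_at(k4,bay), open(d_hall_bay)}
  through step 2 (move(store,bay)): drop {at(bay)}, keep {key_at(k2,hall), key_at(k4,bay), open(d_hall_bay)}, require {at(store), open(d_store_bay)}
    → {at(store), key_at(k2,hall), key_at(k4,bay), open(d_hall_bay), open(d_store_bay)}
  through step 1 (move(bay,store)): drop {at(store)}, keep {key_at(k2,hall), key_at(k4,bay), open(d_hall_bay), open(d_store_bay)}, require {at(bay), open(d_store_bay)}
    → {at(bay), key_at(k2,hall), key_at(k4,bay), open(d_hall_bay), open(d_store_bay)}

== RESULT ==
["at(bay)", "key_at(k2,hall)", "key_at(k4,bay)", "open(d_hall_bay)", "open(d_store_bay)"]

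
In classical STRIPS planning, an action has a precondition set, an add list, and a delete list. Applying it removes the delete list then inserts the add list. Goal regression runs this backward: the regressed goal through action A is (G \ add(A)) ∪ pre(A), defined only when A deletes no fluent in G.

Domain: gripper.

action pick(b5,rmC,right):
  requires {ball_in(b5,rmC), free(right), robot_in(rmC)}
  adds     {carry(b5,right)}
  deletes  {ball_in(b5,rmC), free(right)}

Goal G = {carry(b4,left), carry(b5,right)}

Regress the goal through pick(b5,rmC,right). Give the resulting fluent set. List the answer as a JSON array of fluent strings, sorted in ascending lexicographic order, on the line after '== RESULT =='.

Compute (G \ add) ∪ pre:
  G ∩ del = {}  (empty — regression defined)
  G \ add = {carry(b4,left), carry(b5,right)} \ {carry(b5,right)} = {carry(b4,left)}
  ∪ pre   = {carry(b4,left)} ∪ {ball_in(b5,rmC), free(right), robot_in(rmC)}
          = {ball_in(b5,rmC), carry(b4,left), free(right), robot_in(rmC)}

== RESULT ==
["ball_in(b5,rmC)", "carry(b4,left)", "free(right)", "robot_in(rmC)"]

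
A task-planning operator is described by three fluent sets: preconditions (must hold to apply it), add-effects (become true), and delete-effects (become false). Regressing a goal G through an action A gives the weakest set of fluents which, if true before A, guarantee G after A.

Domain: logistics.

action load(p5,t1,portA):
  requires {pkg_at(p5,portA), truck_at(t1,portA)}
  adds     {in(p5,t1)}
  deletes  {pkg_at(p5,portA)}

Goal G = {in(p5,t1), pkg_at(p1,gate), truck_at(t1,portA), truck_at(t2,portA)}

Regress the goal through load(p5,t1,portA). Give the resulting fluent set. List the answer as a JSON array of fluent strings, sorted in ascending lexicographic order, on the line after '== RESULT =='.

Compute (G \ add) ∪ pre:
  G ∩ del = {}  (empty — regression defined)
  G \ add = {in(p5,t1), pkg_at(p1,gate), truck_at(t1,portA), truck_at(t2,portA)} \ {in(p5,t1)} = {pkg_at(p1,gate), truck_at(t1,portA), truck_at(t2,portA)}
  ∪ pre   = {pkg_at(p1,gate), truck_at(t1,portA), truck_at(t2,portA)} ∪ {pkg_at(p5,portA), truck_at(t1,portA)}
          = {pkg_at(p1,gate), pkg_at(p5,portA), truck_at(t1,portA), truck_at(t2,portA)}

== RESULT ==
["pkg_at(p1,gate)", "pkg_at(p5,portA)", "truck_at(t1,portA)", "truck_at(t2,portA)"]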